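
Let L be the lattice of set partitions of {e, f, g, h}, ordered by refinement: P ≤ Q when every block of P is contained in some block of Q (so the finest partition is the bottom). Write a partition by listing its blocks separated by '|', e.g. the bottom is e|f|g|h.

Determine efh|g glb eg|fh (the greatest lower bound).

The meet (common refinement) of efh|g and eg|fh intersects blocks pairwise, giving e|fh|g.

e|fh|g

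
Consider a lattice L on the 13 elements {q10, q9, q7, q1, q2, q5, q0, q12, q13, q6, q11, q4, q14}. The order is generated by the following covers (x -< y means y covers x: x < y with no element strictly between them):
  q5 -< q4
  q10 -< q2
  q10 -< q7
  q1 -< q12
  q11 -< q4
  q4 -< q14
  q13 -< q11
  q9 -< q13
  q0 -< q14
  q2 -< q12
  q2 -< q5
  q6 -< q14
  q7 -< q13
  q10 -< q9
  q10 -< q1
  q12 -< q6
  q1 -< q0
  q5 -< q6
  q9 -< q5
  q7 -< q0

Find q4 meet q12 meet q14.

Common lower bounds of {q4, q12, q14}: q10, q2.
The greatest among these is q2.

q2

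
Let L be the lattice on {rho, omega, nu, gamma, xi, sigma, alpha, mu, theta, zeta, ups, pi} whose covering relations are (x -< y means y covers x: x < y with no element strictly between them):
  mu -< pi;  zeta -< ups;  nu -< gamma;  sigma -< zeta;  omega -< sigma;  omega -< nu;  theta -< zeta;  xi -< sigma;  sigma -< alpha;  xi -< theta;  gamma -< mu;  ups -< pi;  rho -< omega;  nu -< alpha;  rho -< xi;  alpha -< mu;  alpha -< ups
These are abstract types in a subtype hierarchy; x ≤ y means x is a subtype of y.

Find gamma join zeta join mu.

Common upper bounds of {gamma, zeta, mu}: pi.
The least among these is pi.

pi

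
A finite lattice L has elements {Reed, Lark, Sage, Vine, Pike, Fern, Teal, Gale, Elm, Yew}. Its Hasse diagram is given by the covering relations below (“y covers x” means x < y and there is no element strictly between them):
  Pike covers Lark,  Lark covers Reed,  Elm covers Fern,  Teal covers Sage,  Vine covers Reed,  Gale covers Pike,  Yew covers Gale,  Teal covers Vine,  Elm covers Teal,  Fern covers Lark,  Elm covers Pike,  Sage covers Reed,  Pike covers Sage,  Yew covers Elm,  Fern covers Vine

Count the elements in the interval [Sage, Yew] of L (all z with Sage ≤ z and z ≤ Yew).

The interval [Sage, Yew] = {Elm, Gale, Pike, Sage, Teal, Yew}, which has 6 elements.

6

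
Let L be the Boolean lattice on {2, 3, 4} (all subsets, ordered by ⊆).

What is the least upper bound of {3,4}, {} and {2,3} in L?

Under ⊆, join is union: {3,4} ∪ {} ∪ {2,3} = {2,3,4}.

{2,3,4}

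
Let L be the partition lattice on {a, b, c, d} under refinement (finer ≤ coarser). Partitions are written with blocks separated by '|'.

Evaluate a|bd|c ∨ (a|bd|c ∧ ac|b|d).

a|bd|c ∧ ac|b|d = a|b|c|d
a|bd|c ∨ a|b|c|d = a|bd|c

a|bd|c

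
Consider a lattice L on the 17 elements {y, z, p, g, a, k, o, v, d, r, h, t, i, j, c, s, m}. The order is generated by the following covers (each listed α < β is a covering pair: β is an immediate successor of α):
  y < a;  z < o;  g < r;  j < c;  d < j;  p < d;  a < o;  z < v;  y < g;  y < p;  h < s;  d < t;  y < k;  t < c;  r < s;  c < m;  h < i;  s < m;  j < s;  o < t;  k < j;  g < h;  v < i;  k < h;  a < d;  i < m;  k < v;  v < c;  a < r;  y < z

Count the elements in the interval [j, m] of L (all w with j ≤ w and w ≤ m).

The interval [j, m] = {c, j, m, s}, which has 4 elements.

4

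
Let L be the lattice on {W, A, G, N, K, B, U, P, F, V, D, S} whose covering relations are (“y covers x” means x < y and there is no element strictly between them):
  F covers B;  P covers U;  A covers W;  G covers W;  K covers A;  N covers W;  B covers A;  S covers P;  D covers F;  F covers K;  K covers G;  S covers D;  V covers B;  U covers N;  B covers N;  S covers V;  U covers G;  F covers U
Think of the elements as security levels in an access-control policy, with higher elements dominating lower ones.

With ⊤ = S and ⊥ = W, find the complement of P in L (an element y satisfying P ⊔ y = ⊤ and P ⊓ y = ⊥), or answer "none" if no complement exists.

Need y with P ∨ y = S and P ∧ y = W.
Checking each element gives: A.

A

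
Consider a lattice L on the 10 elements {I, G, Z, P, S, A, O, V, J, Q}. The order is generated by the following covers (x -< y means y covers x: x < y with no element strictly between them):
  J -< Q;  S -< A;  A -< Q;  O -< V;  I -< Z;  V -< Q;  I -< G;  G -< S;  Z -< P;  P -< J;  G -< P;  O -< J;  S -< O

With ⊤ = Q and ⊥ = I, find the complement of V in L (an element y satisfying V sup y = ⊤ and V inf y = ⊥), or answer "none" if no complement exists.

Need y with V ∨ y = Q and V ∧ y = I.
Checking each element gives: Z.

Z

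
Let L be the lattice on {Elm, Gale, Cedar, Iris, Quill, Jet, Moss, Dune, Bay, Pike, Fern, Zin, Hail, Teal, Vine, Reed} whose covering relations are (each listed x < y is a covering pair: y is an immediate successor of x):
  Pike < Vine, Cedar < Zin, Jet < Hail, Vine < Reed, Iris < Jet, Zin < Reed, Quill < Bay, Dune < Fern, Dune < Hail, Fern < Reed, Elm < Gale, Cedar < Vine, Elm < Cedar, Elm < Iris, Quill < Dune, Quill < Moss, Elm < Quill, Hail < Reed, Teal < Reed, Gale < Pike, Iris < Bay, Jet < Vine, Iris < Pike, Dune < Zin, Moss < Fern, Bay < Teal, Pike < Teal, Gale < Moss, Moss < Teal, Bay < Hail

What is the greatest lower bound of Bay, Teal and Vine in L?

Common lower bounds of {Bay, Teal, Vine}: Elm, Iris.
The greatest among these is Iris.

Iris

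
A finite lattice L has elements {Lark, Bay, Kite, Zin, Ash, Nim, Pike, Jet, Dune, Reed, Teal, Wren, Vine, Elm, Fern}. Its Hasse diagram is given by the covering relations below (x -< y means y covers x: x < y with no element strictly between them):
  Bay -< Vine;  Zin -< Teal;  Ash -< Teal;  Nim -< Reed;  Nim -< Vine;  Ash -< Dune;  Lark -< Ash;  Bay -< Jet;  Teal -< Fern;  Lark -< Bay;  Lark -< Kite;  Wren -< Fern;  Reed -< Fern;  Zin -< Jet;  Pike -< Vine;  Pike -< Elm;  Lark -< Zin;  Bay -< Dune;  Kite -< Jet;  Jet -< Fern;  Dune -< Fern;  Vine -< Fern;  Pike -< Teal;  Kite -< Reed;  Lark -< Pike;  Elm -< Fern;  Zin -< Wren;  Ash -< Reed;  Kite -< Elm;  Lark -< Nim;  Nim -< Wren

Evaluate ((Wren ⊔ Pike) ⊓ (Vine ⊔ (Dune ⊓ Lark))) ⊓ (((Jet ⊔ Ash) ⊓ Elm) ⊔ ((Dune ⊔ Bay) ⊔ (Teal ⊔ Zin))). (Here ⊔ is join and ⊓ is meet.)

Wren ∨ Pike = Fern
Dune ∧ Lark = Lark
Vine ∨ Lark = Vine
Fern ∧ Vine = Vine
Jet ∨ Ash = Fern
Fern ∧ Elm = Elm
Dune ∨ Bay = Dune
Teal ∨ Zin = Teal
Dune ∨ Teal = Fern
Elm ∨ Fern = Fern
Vine ∧ Fern = Vine

Vine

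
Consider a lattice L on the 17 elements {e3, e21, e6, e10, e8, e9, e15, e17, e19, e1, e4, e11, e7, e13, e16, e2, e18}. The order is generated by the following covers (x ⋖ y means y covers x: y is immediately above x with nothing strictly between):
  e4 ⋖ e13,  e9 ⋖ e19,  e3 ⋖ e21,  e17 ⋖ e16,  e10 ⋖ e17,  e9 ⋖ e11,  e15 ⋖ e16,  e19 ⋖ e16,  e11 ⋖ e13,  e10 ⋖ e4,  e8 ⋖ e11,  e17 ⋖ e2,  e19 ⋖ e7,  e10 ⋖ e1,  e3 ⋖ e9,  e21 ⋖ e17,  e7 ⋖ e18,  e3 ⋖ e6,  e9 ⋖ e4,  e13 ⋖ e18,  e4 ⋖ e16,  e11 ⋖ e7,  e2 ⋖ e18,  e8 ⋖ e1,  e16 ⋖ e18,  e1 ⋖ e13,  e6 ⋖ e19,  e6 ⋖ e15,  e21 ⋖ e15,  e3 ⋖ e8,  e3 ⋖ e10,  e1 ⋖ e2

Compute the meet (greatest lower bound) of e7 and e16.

e19

Common lower bounds of {e7, e16}: e19, e3, e6, e9.
The greatest among these is e19.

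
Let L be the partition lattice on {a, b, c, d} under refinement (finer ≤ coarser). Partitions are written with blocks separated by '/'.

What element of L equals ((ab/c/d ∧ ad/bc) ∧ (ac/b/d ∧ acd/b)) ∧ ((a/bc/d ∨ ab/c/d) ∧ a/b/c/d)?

ab/c/d ∧ ad/bc = a/b/c/d
ac/b/d ∧ acd/b = ac/b/d
a/b/c/d ∧ ac/b/d = a/b/c/d
a/bc/d ∨ ab/c/d = abc/d
abc/d ∧ a/b/c/d = a/b/c/d
a/b/c/d ∧ a/b/c/d = a/b/c/d

a/b/c/d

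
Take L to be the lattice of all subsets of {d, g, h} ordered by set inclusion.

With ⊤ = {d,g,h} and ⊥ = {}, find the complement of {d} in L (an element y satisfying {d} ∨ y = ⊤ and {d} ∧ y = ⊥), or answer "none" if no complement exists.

{g,h}

Need y with {d} ∨ y = {d,g,h} and {d} ∧ y = {}.
Checking each element gives: {g,h}.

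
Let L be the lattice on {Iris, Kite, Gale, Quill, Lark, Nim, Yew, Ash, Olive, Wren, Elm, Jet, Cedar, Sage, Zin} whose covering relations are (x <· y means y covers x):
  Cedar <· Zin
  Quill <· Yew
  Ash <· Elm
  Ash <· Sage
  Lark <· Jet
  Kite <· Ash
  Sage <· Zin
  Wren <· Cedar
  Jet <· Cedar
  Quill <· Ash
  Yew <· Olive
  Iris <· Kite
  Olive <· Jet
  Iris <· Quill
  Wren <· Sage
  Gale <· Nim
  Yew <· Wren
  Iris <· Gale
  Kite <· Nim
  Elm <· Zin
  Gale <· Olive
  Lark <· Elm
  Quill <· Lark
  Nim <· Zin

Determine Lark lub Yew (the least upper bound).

Jet

Common upper bounds of {Lark, Yew}: Cedar, Jet, Zin.
The least among these is Jet.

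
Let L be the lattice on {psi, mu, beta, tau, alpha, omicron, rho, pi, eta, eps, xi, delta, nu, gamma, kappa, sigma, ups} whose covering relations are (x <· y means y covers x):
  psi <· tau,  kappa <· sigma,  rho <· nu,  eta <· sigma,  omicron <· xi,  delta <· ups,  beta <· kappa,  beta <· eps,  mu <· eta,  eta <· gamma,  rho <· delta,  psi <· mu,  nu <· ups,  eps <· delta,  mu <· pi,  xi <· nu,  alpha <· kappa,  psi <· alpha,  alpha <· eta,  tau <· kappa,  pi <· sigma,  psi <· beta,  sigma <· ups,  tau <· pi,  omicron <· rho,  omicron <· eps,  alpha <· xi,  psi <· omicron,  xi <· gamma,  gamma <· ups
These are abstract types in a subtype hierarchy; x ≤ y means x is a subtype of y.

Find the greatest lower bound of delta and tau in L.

Common lower bounds of {delta, tau}: psi.
The greatest among these is psi.

psi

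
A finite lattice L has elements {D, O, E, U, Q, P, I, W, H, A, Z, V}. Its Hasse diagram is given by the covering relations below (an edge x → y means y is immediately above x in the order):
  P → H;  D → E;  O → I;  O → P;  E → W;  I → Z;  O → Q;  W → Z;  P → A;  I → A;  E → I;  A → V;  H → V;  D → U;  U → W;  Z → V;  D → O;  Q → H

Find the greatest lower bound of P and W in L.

Common lower bounds of {P, W}: D.
The greatest among these is D.

D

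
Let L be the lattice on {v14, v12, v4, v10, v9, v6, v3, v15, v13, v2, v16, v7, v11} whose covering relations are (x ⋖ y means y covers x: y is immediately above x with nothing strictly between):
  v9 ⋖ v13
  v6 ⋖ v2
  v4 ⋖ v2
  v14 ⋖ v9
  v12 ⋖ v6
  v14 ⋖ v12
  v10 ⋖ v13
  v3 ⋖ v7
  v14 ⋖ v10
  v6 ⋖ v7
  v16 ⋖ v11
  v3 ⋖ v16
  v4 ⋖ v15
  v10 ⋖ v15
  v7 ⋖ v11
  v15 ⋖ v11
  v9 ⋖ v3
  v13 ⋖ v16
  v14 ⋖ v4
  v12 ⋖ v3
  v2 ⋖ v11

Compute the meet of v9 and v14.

v14

Common lower bounds of {v9, v14}: v14.
The greatest among these is v14.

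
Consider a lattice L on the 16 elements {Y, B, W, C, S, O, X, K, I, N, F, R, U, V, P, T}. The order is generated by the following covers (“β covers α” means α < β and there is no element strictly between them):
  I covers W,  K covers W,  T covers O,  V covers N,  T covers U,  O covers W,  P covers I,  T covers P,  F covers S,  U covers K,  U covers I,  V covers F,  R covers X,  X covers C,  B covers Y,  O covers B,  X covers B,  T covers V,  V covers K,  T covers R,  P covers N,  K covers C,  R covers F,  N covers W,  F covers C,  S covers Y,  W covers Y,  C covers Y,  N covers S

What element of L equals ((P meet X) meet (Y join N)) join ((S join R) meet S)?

P ∧ X = Y
Y ∨ N = N
Y ∧ N = Y
S ∨ R = R
R ∧ S = S
Y ∨ S = S

S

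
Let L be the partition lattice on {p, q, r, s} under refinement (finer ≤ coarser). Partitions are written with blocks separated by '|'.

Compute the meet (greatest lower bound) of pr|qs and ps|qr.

Common lower bounds of {pr|qs, ps|qr}: p|q|r|s.
The greatest among these is p|q|r|s.

p|q|r|s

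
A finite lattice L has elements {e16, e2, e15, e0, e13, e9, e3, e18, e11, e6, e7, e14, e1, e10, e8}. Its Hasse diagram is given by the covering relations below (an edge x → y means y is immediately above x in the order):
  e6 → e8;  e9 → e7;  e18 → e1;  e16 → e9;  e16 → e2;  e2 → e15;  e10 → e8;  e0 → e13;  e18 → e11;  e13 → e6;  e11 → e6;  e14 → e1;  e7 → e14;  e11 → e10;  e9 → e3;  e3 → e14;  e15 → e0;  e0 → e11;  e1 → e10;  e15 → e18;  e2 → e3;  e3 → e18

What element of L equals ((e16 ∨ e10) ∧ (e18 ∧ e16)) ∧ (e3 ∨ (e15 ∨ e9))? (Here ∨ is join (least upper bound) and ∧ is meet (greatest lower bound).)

e16 ∨ e10 = e10
e18 ∧ e16 = e16
e10 ∧ e16 = e16
e15 ∨ e9 = e18
e3 ∨ e18 = e18
e16 ∧ e18 = e16

e16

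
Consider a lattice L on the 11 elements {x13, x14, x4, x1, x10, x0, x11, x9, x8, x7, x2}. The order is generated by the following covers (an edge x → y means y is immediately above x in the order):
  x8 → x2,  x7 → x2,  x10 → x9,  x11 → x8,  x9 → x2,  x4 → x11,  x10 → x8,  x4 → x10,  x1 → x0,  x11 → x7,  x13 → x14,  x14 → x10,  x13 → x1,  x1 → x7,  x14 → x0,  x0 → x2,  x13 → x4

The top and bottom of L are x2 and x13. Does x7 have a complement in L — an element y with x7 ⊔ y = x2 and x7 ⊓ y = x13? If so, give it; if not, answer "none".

Need y with x7 ∨ y = x2 and x7 ∧ y = x13.
Checking each element gives: x14.

x14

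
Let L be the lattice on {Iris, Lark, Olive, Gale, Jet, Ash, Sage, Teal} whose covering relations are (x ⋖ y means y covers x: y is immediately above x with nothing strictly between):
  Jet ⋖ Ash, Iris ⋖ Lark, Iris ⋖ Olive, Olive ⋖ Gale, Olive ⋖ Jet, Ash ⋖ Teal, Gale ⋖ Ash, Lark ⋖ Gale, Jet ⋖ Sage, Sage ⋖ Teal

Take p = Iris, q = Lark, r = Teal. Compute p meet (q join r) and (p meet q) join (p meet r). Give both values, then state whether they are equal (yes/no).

q join r = Teal, so p meet (q join r) = Iris meet Teal = Iris.
p meet q = Iris and p meet r = Iris, so (p meet q) join (p meet r) = Iris join Iris = Iris.
Equal: yes.

Iris; Iris; yes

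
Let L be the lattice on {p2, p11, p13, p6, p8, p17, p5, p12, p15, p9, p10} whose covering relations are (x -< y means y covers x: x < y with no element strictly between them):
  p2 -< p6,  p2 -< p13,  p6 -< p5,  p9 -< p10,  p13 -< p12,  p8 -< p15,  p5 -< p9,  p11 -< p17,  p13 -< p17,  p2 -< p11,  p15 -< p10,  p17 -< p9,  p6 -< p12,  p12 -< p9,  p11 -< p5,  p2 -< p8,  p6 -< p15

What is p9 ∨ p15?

Common upper bounds of {p9, p15}: p10.
The least among these is p10.

p10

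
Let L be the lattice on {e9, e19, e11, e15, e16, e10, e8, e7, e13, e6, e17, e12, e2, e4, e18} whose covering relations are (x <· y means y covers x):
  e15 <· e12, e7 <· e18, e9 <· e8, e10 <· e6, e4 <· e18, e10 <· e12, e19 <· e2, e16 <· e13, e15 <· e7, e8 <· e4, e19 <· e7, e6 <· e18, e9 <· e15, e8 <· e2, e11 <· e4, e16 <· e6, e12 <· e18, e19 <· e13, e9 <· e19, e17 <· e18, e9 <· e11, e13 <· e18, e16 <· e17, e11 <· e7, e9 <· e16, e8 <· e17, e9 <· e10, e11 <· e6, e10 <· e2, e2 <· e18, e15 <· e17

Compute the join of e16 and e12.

Common upper bounds of {e16, e12}: e18.
The least among these is e18.

e18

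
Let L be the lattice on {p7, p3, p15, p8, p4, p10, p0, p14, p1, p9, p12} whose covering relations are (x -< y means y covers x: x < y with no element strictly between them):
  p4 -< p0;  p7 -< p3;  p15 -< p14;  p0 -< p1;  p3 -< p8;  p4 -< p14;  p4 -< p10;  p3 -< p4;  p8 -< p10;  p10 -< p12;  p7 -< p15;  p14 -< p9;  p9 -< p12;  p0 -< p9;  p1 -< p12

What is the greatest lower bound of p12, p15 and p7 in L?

p7

Common lower bounds of {p12, p15, p7}: p7.
The greatest among these is p7.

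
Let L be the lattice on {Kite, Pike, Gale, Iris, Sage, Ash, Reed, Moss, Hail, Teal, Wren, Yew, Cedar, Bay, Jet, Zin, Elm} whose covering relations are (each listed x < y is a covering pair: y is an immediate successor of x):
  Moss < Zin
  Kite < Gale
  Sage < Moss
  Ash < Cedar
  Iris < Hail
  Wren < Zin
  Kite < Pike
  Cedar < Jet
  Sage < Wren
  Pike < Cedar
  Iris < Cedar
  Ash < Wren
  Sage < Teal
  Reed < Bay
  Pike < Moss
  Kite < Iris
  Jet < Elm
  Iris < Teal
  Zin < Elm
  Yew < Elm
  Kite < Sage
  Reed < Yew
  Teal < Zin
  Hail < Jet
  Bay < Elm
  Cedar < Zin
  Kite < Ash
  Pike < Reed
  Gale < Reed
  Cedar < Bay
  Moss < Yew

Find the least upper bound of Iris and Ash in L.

Common upper bounds of {Iris, Ash}: Bay, Cedar, Elm, Jet, Zin.
The least among these is Cedar.

Cedar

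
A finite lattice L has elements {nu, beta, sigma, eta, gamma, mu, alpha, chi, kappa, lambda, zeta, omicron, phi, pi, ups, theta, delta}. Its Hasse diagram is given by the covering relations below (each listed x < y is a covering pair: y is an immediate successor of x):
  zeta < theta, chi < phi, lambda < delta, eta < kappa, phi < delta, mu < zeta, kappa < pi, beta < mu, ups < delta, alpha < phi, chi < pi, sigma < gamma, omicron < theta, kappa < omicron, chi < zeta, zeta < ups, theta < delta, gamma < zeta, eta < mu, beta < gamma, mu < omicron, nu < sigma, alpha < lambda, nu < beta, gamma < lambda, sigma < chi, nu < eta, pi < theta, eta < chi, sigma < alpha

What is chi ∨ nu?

chi

Common upper bounds of {chi, nu}: chi, delta, phi, pi, theta, ups, zeta.
The least among these is chi.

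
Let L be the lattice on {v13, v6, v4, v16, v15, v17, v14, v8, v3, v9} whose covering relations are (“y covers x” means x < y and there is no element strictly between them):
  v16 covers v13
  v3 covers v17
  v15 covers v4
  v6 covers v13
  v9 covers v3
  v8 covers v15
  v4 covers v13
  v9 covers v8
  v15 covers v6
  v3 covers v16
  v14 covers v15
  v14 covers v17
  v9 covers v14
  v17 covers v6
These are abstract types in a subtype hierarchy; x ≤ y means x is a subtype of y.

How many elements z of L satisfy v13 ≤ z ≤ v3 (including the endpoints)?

The interval [v13, v3] = {v13, v16, v17, v3, v6}, which has 5 elements.

5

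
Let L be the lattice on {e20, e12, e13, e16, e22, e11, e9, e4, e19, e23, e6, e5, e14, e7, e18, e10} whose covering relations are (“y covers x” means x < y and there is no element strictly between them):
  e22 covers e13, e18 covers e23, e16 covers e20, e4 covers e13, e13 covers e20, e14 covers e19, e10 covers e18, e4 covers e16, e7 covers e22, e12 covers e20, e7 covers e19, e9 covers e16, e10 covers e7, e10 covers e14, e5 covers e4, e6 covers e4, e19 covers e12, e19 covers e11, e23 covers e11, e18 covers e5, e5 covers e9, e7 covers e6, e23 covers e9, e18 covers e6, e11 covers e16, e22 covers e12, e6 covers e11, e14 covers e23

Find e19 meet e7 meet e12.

Common lower bounds of {e19, e7, e12}: e12, e20.
The greatest among these is e12.

e12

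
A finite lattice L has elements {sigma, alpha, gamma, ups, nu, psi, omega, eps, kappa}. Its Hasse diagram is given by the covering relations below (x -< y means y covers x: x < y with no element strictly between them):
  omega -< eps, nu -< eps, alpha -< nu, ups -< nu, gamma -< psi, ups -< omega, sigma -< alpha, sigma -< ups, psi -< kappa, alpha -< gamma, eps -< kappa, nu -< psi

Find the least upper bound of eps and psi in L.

kappa

Common upper bounds of {eps, psi}: kappa.
The least among these is kappa.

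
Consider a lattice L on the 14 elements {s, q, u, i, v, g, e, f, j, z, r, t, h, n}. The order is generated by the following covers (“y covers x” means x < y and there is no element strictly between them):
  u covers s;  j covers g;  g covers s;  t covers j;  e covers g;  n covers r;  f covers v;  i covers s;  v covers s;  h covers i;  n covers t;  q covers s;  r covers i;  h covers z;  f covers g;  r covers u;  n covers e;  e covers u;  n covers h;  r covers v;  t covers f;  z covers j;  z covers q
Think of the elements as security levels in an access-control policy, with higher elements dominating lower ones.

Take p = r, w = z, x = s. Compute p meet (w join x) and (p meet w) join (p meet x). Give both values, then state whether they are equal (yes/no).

w join x = z, so p meet (w join x) = r meet z = s.
p meet w = s and p meet x = s, so (p meet w) join (p meet x) = s join s = s.
Equal: yes.

s; s; yes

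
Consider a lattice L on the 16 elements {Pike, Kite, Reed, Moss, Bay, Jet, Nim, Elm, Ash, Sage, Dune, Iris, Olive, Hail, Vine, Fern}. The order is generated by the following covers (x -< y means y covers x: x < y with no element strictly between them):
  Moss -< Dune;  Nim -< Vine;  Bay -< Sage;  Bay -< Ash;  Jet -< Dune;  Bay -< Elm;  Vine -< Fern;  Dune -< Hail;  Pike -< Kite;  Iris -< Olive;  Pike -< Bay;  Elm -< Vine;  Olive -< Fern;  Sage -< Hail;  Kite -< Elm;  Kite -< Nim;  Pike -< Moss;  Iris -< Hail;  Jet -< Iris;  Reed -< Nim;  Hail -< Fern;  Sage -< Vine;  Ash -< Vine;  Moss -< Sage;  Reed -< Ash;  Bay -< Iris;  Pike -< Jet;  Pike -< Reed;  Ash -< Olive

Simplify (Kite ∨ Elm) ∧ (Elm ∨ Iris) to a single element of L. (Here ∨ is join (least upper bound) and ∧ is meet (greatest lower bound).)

Elm

Kite ∨ Elm = Elm
Elm ∨ Iris = Fern
Elm ∧ Fern = Elm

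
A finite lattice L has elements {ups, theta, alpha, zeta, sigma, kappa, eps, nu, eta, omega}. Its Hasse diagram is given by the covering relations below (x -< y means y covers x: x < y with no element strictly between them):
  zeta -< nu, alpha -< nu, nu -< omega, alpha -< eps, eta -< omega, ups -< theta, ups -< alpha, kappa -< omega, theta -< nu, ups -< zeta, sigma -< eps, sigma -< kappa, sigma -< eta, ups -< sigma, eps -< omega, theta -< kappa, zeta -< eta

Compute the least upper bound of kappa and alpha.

omega

Common upper bounds of {kappa, alpha}: omega.
The least among these is omega.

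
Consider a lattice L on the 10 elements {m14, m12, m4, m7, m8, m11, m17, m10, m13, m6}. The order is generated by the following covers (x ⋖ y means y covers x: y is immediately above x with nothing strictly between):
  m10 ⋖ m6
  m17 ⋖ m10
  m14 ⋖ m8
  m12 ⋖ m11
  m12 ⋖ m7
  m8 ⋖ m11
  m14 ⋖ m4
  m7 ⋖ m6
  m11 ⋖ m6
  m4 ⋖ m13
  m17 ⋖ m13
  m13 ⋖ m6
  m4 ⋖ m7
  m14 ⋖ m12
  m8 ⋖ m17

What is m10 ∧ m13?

m17

Common lower bounds of {m10, m13}: m14, m17, m8.
The greatest among these is m17.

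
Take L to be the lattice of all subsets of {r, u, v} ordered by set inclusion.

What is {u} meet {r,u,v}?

{u}

Under ⊆, meet is intersection: {u} ∩ {r,u,v} = {u}.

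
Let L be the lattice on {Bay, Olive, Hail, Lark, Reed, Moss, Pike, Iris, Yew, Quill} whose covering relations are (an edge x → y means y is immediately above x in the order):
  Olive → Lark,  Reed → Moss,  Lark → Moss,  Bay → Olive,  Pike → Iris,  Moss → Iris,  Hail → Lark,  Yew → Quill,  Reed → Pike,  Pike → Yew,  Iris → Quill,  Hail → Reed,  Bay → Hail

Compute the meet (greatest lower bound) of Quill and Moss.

Moss

Common lower bounds of {Quill, Moss}: Bay, Hail, Lark, Moss, Olive, Reed.
The greatest among these is Moss.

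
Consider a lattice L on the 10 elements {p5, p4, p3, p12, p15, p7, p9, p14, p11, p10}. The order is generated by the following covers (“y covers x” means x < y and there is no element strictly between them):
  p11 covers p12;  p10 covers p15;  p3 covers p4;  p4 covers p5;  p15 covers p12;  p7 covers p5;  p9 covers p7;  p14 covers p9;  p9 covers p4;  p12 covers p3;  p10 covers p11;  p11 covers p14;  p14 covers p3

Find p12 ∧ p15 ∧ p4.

p4

Common lower bounds of {p12, p15, p4}: p4, p5.
The greatest among these is p4.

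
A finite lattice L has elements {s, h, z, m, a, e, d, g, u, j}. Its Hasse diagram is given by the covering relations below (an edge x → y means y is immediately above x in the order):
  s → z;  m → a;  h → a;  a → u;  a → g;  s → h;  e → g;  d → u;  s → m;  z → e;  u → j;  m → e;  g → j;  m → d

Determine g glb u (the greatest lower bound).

a

Common lower bounds of {g, u}: a, h, m, s.
The greatest among these is a.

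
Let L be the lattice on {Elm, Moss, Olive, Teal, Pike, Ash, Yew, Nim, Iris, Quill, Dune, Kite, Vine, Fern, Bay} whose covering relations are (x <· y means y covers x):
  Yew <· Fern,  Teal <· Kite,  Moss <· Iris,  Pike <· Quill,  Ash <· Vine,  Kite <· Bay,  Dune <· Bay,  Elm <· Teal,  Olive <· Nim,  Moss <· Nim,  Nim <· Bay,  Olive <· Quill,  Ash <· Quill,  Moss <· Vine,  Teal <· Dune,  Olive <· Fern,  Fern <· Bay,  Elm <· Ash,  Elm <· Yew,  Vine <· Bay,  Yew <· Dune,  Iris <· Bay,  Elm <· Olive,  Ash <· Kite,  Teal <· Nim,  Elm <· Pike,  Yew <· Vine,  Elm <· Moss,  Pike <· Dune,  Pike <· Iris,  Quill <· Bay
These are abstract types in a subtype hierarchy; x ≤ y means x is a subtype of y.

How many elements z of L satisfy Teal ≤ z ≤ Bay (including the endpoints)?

The interval [Teal, Bay] = {Bay, Dune, Kite, Nim, Teal}, which has 5 elements.

5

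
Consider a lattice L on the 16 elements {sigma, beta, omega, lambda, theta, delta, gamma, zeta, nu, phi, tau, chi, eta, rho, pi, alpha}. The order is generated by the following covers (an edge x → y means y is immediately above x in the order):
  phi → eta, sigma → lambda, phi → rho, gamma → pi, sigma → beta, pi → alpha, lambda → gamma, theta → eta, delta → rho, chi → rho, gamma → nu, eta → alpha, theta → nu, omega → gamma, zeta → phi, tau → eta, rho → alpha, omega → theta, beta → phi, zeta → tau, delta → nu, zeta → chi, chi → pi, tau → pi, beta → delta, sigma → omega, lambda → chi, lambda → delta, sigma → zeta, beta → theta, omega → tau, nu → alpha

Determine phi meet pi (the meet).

Common lower bounds of {phi, pi}: sigma, zeta.
The greatest among these is zeta.

zeta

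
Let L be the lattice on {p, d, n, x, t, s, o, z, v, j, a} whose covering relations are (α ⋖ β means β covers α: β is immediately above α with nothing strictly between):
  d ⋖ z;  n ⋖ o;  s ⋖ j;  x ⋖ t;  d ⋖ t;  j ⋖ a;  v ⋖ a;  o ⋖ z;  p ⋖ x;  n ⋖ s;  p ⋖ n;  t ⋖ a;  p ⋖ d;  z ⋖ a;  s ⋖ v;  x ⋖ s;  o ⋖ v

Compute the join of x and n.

s

Common upper bounds of {x, n}: a, j, s, v.
The least among these is s.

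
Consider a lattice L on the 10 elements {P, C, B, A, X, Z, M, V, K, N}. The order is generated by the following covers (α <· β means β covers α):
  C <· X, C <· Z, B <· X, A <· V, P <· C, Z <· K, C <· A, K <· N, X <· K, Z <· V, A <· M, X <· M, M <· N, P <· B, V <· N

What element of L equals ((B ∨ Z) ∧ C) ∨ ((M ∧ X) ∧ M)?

X

B ∨ Z = K
K ∧ C = C
M ∧ X = X
X ∧ M = X
C ∨ X = X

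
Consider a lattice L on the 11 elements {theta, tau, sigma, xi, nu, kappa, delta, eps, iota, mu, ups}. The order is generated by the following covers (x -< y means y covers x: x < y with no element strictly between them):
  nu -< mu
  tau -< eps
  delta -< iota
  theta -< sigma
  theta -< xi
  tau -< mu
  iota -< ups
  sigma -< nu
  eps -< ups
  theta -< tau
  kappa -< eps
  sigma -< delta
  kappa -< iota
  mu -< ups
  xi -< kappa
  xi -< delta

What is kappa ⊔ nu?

Common upper bounds of {kappa, nu}: ups.
The least among these is ups.

ups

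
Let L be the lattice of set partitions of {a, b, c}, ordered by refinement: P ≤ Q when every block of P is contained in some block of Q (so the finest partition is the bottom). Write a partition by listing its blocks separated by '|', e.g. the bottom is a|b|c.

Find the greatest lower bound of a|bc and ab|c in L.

The meet (common refinement) of a|bc and ab|c intersects blocks pairwise, giving a|b|c.

a|b|c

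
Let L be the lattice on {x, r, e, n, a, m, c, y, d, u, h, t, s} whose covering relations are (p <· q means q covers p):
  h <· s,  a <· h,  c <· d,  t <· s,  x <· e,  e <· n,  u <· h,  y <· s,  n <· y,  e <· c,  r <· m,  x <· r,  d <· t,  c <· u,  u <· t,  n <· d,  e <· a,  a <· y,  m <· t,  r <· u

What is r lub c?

Common upper bounds of {r, c}: h, s, t, u.
The least among these is u.

u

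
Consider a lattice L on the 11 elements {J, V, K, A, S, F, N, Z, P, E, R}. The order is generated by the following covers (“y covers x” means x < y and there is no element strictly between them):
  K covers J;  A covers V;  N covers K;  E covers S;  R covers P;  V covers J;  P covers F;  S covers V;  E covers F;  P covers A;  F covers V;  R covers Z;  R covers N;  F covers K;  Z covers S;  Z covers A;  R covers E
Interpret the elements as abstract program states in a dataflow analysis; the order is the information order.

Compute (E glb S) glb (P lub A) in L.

E ∧ S = S
P ∨ A = P
S ∧ P = V

V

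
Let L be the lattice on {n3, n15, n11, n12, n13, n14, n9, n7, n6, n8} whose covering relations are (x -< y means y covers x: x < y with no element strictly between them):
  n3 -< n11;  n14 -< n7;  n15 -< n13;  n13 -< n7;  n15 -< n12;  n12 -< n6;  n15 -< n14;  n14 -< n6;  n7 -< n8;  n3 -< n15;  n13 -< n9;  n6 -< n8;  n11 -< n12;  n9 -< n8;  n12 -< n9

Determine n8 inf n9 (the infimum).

n9

Common lower bounds of {n8, n9}: n11, n12, n13, n15, n3, n9.
The greatest among these is n9.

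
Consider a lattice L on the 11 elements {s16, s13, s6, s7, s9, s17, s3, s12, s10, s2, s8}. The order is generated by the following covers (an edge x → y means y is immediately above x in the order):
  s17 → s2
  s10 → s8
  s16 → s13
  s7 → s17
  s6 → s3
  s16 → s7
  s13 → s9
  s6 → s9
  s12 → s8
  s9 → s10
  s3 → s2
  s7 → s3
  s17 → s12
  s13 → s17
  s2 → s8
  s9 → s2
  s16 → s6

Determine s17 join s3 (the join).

s2

Common upper bounds of {s17, s3}: s2, s8.
The least among these is s2.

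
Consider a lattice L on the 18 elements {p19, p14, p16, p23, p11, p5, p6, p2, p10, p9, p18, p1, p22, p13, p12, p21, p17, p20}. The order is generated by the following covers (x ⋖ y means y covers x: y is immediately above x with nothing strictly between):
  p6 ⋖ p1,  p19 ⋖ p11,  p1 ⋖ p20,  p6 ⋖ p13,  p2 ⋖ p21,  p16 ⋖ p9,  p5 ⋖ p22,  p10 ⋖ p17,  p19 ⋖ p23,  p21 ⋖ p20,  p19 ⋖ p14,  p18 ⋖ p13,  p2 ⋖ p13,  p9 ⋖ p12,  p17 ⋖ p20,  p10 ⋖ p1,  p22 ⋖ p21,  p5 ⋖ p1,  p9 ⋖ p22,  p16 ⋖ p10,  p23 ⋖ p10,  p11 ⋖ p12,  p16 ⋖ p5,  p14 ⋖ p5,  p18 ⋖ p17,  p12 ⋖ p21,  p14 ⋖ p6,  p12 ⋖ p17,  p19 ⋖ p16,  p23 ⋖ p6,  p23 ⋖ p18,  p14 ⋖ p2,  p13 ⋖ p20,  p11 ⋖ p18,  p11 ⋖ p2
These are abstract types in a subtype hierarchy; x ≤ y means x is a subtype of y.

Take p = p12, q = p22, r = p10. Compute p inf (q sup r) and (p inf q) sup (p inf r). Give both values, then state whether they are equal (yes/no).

q sup r = p20, so p inf (q sup r) = p12 inf p20 = p12.
p inf q = p9 and p inf r = p16, so (p inf q) sup (p inf r) = p9 sup p16 = p9.
Equal: no.

p12; p9; no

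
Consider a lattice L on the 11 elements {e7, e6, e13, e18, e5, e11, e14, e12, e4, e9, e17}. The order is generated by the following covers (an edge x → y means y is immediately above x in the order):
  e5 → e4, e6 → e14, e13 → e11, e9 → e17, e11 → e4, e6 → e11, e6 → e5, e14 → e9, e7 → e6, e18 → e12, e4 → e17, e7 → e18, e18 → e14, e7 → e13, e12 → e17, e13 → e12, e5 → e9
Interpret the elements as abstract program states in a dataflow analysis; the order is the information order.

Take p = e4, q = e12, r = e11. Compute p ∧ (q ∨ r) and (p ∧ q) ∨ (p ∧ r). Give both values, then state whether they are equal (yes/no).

e4; e11; no

q ∨ r = e17, so p ∧ (q ∨ r) = e4 ∧ e17 = e4.
p ∧ q = e13 and p ∧ r = e11, so (p ∧ q) ∨ (p ∧ r) = e13 ∨ e11 = e11.
Equal: no.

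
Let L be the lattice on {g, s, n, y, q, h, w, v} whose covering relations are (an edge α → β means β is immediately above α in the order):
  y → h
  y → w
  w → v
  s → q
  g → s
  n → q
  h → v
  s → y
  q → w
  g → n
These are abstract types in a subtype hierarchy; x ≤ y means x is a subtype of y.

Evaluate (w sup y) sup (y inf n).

w ∨ y = w
y ∧ n = g
w ∨ g = w

w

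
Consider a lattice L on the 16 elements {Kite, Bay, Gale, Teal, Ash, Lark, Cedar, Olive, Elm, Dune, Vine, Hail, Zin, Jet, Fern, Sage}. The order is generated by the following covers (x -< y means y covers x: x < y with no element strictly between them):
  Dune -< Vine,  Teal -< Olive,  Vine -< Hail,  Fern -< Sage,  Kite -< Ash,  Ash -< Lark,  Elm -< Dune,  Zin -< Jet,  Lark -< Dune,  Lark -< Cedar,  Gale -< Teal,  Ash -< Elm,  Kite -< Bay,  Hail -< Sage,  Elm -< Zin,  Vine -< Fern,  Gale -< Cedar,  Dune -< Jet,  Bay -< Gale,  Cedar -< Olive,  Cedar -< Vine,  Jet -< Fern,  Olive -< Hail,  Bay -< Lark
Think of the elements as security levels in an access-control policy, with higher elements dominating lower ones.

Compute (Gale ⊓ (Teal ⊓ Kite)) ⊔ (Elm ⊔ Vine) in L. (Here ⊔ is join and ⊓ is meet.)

Teal ∧ Kite = Kite
Gale ∧ Kite = Kite
Elm ∨ Vine = Vine
Kite ∨ Vine = Vine

Vine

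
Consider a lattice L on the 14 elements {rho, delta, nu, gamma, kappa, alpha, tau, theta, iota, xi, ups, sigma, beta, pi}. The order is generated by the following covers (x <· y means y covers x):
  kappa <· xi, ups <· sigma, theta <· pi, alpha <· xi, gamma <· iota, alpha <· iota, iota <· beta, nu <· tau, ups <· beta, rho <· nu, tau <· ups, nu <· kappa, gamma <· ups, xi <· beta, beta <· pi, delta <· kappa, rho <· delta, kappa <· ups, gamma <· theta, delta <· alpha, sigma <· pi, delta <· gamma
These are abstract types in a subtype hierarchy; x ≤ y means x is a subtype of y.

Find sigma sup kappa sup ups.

Common upper bounds of {sigma, kappa, ups}: pi, sigma.
The least among these is sigma.

sigma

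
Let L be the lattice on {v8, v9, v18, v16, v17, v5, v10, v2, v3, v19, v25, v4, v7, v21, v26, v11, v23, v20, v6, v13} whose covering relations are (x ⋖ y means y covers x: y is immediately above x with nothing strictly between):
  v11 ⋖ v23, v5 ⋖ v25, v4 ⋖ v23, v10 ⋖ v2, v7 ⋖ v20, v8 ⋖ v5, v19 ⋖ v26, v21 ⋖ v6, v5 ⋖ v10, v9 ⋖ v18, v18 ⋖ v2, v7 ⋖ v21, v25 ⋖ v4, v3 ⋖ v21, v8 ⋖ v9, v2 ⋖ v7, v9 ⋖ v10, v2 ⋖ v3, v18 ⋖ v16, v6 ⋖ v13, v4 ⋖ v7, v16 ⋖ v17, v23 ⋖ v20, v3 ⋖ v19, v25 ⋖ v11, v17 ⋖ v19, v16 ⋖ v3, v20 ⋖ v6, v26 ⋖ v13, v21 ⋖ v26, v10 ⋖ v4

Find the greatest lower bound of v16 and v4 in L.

Common lower bounds of {v16, v4}: v8, v9.
The greatest among these is v9.

v9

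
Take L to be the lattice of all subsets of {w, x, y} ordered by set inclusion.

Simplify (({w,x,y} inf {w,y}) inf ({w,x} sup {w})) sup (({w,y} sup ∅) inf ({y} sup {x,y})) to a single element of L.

{w,x,y} ∧ {w,y} = {w,y}
{w,x} ∨ {w} = {w,x}
{w,y} ∧ {w,x} = {w}
{w,y} ∨ ∅ = {w,y}
{y} ∨ {x,y} = {x,y}
{w,y} ∧ {x,y} = {y}
{w} ∨ {y} = {w,y}

{w,y}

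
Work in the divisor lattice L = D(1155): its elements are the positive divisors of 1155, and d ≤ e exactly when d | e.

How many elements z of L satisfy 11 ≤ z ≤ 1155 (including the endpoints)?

8

The interval [11, 1155] = {11, 1155, 165, 231, 33, 385, 55, 77}, which has 8 elements.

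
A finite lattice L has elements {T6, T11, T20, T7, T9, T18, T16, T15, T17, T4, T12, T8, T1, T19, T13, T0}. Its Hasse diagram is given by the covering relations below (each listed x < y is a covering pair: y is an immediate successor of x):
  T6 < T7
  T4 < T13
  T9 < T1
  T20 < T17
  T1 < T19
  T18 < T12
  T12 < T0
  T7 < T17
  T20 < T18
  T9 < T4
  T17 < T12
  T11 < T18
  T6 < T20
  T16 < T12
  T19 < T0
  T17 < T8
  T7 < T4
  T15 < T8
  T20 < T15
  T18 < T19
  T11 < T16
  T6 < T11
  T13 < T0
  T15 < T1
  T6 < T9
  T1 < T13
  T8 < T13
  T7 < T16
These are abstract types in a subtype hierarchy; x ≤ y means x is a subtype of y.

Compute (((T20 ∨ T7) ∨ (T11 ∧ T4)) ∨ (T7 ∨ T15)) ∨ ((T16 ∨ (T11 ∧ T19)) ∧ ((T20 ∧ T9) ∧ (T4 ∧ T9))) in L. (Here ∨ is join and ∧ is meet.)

T8

T20 ∨ T7 = T17
T11 ∧ T4 = T6
T17 ∨ T6 = T17
T7 ∨ T15 = T8
T17 ∨ T8 = T8
T11 ∧ T19 = T11
T16 ∨ T11 = T16
T20 ∧ T9 = T6
T4 ∧ T9 = T9
T6 ∧ T9 = T6
T16 ∧ T6 = T6
T8 ∨ T6 = T8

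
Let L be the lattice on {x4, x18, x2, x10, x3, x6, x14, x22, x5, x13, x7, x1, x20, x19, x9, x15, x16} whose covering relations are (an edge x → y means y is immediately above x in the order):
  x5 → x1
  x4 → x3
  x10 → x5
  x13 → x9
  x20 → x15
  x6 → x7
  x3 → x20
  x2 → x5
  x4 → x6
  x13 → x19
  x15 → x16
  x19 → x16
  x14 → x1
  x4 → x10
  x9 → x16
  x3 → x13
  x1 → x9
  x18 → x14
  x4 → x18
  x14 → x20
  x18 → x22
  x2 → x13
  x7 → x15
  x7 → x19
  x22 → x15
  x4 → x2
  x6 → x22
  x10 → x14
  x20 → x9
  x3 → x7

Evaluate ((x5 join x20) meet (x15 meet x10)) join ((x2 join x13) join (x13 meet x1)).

x9

x5 ∨ x20 = x9
x15 ∧ x10 = x10
x9 ∧ x10 = x10
x2 ∨ x13 = x13
x13 ∧ x1 = x2
x13 ∨ x2 = x13
x10 ∨ x13 = x9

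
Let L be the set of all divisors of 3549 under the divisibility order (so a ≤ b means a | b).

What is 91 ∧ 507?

Common lower bounds of {91, 507}: 1, 13.
The greatest among these is 13.

13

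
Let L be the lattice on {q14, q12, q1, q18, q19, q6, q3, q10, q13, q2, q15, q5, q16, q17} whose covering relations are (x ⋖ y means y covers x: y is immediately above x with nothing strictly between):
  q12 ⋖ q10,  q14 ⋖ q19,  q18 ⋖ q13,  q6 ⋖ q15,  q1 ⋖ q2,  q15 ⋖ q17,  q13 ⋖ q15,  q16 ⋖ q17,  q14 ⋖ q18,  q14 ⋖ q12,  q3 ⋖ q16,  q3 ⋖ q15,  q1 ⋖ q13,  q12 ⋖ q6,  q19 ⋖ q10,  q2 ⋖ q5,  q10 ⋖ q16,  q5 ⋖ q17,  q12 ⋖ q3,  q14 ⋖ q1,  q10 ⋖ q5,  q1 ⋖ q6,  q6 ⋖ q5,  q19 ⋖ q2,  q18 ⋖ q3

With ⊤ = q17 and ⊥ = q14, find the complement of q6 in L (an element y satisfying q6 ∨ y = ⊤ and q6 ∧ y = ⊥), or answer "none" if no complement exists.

none

For every candidate y, either q6 ∨ y ≠ q17 or q6 ∧ y ≠ q14; no complement exists.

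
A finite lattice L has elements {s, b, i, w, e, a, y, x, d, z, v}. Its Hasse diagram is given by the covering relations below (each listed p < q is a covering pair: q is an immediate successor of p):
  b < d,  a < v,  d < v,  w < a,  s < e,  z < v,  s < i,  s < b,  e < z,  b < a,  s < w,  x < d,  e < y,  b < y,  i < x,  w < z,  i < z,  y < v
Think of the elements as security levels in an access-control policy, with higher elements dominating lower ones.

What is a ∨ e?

Common upper bounds of {a, e}: v.
The least among these is v.

v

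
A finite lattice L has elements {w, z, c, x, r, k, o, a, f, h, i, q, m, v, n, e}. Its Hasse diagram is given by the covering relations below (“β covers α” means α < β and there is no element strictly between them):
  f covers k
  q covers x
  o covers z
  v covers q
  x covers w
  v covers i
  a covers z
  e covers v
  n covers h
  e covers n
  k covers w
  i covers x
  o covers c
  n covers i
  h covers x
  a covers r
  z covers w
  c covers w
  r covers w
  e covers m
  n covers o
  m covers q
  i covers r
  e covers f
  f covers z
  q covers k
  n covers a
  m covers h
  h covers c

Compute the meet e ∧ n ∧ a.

Common lower bounds of {e, n, a}: a, r, w, z.
The greatest among these is a.

a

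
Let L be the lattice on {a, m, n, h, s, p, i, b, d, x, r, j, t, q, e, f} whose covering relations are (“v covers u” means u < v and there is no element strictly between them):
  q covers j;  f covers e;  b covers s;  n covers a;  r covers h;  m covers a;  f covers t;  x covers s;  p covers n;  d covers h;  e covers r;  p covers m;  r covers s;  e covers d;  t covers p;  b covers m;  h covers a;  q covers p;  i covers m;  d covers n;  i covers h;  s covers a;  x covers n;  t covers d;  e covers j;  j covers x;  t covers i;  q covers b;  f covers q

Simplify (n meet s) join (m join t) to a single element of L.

n ∧ s = a
m ∨ t = t
a ∨ t = t

t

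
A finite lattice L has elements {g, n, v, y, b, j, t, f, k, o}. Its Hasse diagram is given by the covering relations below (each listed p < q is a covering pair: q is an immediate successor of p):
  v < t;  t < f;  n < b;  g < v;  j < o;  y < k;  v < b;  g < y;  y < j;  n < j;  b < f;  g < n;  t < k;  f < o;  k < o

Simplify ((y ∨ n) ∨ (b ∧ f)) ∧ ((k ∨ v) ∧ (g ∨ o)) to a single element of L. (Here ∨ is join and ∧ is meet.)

k

y ∨ n = j
b ∧ f = b
j ∨ b = o
k ∨ v = k
g ∨ o = o
k ∧ o = k
o ∧ k = k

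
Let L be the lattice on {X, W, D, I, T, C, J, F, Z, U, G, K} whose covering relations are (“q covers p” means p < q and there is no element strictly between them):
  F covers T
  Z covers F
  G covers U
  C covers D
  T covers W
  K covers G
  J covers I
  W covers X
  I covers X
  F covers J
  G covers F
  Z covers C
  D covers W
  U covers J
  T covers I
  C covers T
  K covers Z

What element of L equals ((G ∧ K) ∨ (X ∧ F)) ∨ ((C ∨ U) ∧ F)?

G ∧ K = G
X ∧ F = X
G ∨ X = G
C ∨ U = K
K ∧ F = F
G ∨ F = G

G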